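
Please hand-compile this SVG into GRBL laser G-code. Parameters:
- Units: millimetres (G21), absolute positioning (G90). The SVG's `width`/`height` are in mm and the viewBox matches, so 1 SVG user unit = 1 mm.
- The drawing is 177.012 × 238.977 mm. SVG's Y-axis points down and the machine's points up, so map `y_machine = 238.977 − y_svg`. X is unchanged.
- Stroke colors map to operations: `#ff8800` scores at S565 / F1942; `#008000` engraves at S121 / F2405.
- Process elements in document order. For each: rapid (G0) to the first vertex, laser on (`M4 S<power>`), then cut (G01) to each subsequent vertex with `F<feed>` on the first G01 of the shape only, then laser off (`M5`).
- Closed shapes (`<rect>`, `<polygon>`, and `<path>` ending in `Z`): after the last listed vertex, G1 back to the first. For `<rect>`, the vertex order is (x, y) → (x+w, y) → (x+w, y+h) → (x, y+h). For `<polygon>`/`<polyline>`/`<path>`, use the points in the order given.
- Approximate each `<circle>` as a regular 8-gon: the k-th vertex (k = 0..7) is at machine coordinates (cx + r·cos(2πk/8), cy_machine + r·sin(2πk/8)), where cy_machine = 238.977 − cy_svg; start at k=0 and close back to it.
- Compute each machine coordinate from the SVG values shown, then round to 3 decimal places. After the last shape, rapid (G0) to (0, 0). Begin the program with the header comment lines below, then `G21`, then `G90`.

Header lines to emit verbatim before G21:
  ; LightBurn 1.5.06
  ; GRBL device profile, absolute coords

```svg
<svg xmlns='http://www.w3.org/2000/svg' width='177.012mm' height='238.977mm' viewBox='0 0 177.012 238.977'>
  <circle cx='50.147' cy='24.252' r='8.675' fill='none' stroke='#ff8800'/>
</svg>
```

viewBox `0 0 177.012 238.977` with mm width/height → 1 unit = 1 mm. Flip: y_m = 238.977 − y_svg.

**Shape 1** — `<circle>` circle, stroke `#ff8800` → score (S565, F1942). Machine vertices: (58.822,214.725) → (56.281,220.859) → (50.147,223.400) → (44.013,220.859) → (41.472,214.725) → (44.013,208.591) → (50.147,206.050) → (56.281,208.591) → (58.822,214.725). Closed: final G1 returns to the first vertex.

; LightBurn 1.5.06
; GRBL device profile, absolute coords
G21
G90
G0 X58.822 Y214.725
M4 S565
G01 X56.281 Y220.859 F1942
G01 X50.147 Y223.400
G01 X44.013 Y220.859
G01 X41.472 Y214.725
G01 X44.013 Y208.591
G01 X50.147 Y206.050
G01 X56.281 Y208.591
G01 X58.822 Y214.725
M5
G0 X0.000 Y0.000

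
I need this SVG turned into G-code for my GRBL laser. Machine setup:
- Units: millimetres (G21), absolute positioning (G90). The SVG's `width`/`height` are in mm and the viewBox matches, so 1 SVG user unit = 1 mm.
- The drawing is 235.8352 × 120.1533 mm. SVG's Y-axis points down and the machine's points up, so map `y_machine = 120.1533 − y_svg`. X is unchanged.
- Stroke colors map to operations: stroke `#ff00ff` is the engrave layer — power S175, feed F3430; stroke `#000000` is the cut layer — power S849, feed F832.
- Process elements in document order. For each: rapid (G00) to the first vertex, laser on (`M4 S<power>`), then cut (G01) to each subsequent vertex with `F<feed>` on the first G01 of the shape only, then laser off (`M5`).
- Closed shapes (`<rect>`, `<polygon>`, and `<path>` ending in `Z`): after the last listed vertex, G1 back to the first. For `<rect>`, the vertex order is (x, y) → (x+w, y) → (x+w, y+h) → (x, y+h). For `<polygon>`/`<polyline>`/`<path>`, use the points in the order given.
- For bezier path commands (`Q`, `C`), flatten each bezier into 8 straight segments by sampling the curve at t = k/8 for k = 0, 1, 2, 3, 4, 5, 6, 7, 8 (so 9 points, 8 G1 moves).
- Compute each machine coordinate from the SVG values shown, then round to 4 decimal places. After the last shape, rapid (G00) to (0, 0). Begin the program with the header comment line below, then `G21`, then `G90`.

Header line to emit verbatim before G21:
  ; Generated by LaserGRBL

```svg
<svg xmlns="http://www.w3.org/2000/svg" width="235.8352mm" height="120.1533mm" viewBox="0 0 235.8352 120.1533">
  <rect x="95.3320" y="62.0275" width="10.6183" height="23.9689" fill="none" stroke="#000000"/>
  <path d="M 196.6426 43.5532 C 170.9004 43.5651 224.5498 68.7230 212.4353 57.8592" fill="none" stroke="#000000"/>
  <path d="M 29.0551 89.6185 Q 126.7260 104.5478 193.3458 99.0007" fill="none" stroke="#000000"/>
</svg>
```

; Generated by LaserGRBL
G21
G90
G00 X95.3320 Y58.1258
M4 S849
G01 X105.9503 Y58.1258 F832
G01 X105.9503 Y34.1569
G01 X95.3320 Y34.1569
G01 X95.3320 Y58.1258
M5
G00 X196.6426 Y76.6001
M4 S849
G01 X190.4272 Y75.5364 F832
G01 X189.9538 Y72.8320
G01 X193.5213 Y69.2039
G01 X199.4286 Y65.3687
G01 X205.9747 Y62.0433
G01 X211.4585 Y59.9446
G01 X214.1791 Y59.7892
G01 X212.4353 Y62.2941
M5
G00 X29.0551 Y30.5348
M4 S849
G01 X52.9877 Y27.1224 F832
G01 X75.9499 Y24.3499
G01 X97.9417 Y22.2173
G01 X118.9632 Y20.7246
G01 X139.0144 Y19.8718
G01 X158.0952 Y19.6588
G01 X176.2057 Y20.0858
G01 X193.3458 Y21.1526
M5
G00 X0.0000 Y0.0000

Since the viewBox matches the mm dimensions, user units are millimetres directly. The only transform is the Y-flip y_m = 120.1533 − y_svg.

Shape 1 is a rectangle drawn with `<rect>`. Its stroke #000000 means cut at S849, F832. After flipping Y the toolpath is (95.3320,58.1258) → (105.9503,58.1258) → (105.9503,34.1569) → (95.3320,34.1569) → (95.3320,58.1258), returning to the start.

Shape 2 is a cubic bezier drawn with `<path>`. Its stroke #000000 means cut at S849, F832. After flipping Y the toolpath is (196.6426,76.6001) → (190.4272,75.5364) → (189.9538,72.8320) → (193.5213,69.2039) → (199.4286,65.3687) → (205.9747,62.0433) → (211.4585,59.9446) → (214.1791,59.7892) → (212.4353,62.2941).

Shape 3 is a quadratic bezier drawn with `<path>`. Its stroke #000000 means cut at S849, F832. After flipping Y the toolpath is (29.0551,30.5348) → (52.9877,27.1224) → (75.9499,24.3499) → (97.9417,22.2173) → (118.9632,20.7246) → (139.0144,19.8718) → (158.0952,19.6588) → (176.2057,20.0858) → (193.3458,21.1526).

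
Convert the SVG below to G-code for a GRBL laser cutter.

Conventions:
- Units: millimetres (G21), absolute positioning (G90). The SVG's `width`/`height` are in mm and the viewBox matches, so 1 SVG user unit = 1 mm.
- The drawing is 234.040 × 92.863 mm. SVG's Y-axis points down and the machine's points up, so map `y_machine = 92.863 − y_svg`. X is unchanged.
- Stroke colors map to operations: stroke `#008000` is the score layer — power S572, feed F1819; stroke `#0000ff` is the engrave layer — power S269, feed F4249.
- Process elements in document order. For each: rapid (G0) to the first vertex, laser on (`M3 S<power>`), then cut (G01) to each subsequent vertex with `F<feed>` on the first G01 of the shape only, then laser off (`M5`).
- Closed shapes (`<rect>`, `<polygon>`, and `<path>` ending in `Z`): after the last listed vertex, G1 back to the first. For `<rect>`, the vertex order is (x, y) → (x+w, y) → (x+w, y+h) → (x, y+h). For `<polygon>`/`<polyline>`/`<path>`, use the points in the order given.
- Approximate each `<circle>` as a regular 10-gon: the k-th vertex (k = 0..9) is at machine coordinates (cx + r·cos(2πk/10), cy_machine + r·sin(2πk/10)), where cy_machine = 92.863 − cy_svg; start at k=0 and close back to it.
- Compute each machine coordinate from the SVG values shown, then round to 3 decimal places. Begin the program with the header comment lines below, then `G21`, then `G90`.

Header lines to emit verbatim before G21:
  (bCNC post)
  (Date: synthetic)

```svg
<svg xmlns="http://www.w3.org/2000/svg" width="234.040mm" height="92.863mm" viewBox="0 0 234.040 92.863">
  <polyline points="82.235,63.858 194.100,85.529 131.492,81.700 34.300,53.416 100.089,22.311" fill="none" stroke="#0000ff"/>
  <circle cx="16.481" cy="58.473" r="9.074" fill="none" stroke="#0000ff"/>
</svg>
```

(bCNC post)
(Date: synthetic)
G21
G90
G0 X82.235 Y29.005
M3 S269
G01 X194.100 Y7.334 F4249
G01 X131.492 Y11.163
G01 X34.300 Y39.447
G01 X100.089 Y70.552
M5
G0 X25.555 Y34.390
M3 S269
G01 X23.822 Y39.724 F4249
G01 X19.285 Y43.020
G01 X13.677 Y43.020
G01 X9.140 Y39.724
G01 X7.407 Y34.390
G01 X9.140 Y29.056
G01 X13.677 Y25.760
G01 X19.285 Y25.760
G01 X23.822 Y29.056
G01 X25.555 Y34.390
M5

1 u = 1 mm; y_m = 92.863 − y.

[1] `<polyline>` open polyline, #0000ff→engrave S269 F4249: (82.235,29.005) → (194.100,7.334) → (131.492,11.163) → (34.300,39.447) → (100.089,70.552)

[2] `<circle>` circle, #0000ff→engrave S269 F4249: (25.555,34.390) → (23.822,39.724) → (19.285,43.020) → (13.677,43.020) → (9.140,39.724) → (7.407,34.390) → (9.140,29.056) → (13.677,25.760) → (19.285,25.760) → (23.822,29.056) → (25.555,34.390) (closed)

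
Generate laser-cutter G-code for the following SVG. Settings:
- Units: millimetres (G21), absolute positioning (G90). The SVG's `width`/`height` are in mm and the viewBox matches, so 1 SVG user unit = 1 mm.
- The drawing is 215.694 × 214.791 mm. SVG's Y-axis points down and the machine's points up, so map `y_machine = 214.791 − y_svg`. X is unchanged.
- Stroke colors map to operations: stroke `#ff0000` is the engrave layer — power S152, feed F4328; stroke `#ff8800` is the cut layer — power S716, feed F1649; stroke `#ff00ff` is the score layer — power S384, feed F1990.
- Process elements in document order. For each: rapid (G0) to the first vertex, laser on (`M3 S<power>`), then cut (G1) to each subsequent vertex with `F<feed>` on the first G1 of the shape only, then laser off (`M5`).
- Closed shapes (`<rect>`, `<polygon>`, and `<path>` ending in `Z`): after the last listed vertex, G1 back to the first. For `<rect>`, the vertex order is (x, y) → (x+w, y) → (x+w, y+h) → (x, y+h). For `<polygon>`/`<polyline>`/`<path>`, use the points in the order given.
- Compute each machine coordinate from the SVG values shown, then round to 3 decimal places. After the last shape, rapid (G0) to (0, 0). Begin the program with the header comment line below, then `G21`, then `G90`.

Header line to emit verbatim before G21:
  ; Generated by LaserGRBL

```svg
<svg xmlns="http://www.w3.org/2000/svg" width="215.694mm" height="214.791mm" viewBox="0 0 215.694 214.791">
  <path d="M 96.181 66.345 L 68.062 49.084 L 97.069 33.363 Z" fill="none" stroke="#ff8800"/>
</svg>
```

viewBox `0 0 215.694 214.791` with mm width/height → 1 unit = 1 mm. Flip: y_m = 214.791 − y_svg.

**Shape 1** — `<path>` regular polygon, stroke `#ff8800` → cut (S716, F1649). Machine vertices: (96.181,148.446) → (68.062,165.707) → (97.069,181.428) → (96.181,148.446). Closed: final G1 returns to the first vertex.

; Generated by LaserGRBL
G21
G90
G0 X96.181 Y148.446
M3 S716
G1 X68.062 Y165.707 F1649
G1 X97.069 Y181.428
G1 X96.181 Y148.446
M5
G0 X0.000 Y0.000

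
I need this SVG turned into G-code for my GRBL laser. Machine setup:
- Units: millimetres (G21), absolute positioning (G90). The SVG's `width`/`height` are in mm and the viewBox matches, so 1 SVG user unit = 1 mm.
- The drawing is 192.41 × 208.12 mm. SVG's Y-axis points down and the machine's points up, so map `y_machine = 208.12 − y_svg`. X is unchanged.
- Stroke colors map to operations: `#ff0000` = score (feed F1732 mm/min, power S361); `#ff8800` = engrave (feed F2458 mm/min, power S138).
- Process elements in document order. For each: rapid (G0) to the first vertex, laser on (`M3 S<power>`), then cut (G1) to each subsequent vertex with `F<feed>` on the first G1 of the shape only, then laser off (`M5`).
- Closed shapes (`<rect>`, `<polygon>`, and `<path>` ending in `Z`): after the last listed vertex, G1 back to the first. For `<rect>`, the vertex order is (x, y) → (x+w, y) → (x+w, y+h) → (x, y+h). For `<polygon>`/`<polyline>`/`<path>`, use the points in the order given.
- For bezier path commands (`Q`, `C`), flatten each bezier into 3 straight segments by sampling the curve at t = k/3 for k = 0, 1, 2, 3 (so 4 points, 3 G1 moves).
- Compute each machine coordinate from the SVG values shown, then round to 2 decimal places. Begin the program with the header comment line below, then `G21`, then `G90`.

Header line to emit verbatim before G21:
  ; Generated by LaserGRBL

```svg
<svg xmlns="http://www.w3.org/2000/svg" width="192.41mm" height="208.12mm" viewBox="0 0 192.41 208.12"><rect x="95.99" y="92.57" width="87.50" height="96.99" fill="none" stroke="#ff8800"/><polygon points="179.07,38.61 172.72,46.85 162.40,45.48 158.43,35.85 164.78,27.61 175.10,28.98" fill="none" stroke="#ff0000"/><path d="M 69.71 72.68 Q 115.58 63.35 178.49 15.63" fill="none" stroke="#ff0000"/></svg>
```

; Generated by LaserGRBL
G21
G90
G0 X95.99 Y115.55
M3 S138
G1 X183.49 Y115.55 F2458
G1 X183.49 Y18.56
G1 X95.99 Y18.56
G1 X95.99 Y115.55
M5
G0 X179.07 Y169.51
M3 S361
G1 X172.72 Y161.27 F1732
G1 X162.40 Y162.64
G1 X158.43 Y172.27
G1 X164.78 Y180.51
G1 X175.10 Y179.14
G1 X179.07 Y169.51
M5
G0 X69.71 Y135.44
M3 S361
G1 X102.18 Y145.93 F1732
G1 X138.44 Y164.94
G1 X178.49 Y192.49
M5

Since the viewBox matches the mm dimensions, user units are millimetres directly. The only transform is the Y-flip y_m = 208.12 − y_svg.

Shape 1 is a rectangle drawn with `<rect>`. Its stroke #ff8800 means engrave at S138, F2458. After flipping Y the toolpath is (95.99,115.55) → (183.49,115.55) → (183.49,18.56) → (95.99,18.56) → (95.99,115.55), returning to the start.

Shape 2 is a regular polygon drawn with `<polygon>`. Its stroke #ff0000 means score at S361, F1732. After flipping Y the toolpath is (179.07,169.51) → (172.72,161.27) → (162.40,162.64) → (158.43,172.27) → (164.78,180.51) → (175.10,179.14) → (179.07,169.51), returning to the start.

Shape 3 is a quadratic bezier drawn with `<path>`. Its stroke #ff0000 means score at S361, F1732. After flipping Y the toolpath is (69.71,135.44) → (102.18,145.93) → (138.44,164.94) → (178.49,192.49).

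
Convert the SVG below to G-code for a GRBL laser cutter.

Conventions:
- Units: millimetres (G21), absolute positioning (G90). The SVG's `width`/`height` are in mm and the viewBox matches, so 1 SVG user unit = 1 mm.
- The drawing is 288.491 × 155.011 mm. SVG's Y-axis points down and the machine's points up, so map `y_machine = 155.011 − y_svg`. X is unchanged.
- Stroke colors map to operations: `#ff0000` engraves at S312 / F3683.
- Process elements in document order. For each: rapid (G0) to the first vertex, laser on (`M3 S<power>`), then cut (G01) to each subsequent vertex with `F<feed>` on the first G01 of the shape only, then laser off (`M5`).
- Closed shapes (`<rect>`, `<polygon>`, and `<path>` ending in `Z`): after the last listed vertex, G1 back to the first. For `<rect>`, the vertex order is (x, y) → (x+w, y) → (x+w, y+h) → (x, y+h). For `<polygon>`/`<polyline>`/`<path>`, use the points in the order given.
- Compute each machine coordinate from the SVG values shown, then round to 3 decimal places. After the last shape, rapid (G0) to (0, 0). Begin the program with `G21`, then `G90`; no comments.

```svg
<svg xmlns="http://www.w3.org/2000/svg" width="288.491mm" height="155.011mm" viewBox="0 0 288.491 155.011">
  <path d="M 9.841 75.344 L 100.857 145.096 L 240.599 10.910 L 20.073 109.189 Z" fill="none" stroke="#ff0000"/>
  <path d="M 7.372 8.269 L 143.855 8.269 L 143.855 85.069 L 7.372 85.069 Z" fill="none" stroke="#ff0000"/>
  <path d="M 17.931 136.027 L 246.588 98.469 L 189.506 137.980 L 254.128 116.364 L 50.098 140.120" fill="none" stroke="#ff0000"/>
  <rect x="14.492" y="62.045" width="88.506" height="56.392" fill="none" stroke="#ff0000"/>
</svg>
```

viewBox `0 0 288.491 155.011` with mm width/height → 1 unit = 1 mm. Flip: y_m = 155.011 − y_svg.

**Shape 1** — `<path>` closed polygon, stroke `#ff0000` → engrave (S312, F3683). Machine vertices: (9.841,79.667) → (100.857,9.915) → (240.599,144.101) → (20.073,45.822) → (9.841,79.667). Closed: final G1 returns to the first vertex.

**Shape 2** — `<path>` rectangle, stroke `#ff0000` → engrave (S312, F3683). Machine vertices: (7.372,146.742) → (143.855,146.742) → (143.855,69.942) → (7.372,69.942) → (7.372,146.742). Closed: final G1 returns to the first vertex.

**Shape 3** — `<path>` open polyline, stroke `#ff0000` → engrave (S312, F3683). Machine vertices: (17.931,18.984) → (246.588,56.542) → (189.506,17.031) → (254.128,38.647) → (50.098,14.891). Open path.

**Shape 4** — `<rect>` rectangle, stroke `#ff0000` → engrave (S312, F3683). Machine vertices: (14.492,92.966) → (102.998,92.966) → (102.998,36.574) → (14.492,36.574) → (14.492,92.966). Closed: final G1 returns to the first vertex.

G21
G90
G0 X9.841 Y79.667
M3 S312
G01 X100.857 Y9.915 F3683
G01 X240.599 Y144.101
G01 X20.073 Y45.822
G01 X9.841 Y79.667
M5
G0 X7.372 Y146.742
M3 S312
G01 X143.855 Y146.742 F3683
G01 X143.855 Y69.942
G01 X7.372 Y69.942
G01 X7.372 Y146.742
M5
G0 X17.931 Y18.984
M3 S312
G01 X246.588 Y56.542 F3683
G01 X189.506 Y17.031
G01 X254.128 Y38.647
G01 X50.098 Y14.891
M5
G0 X14.492 Y92.966
M3 S312
G01 X102.998 Y92.966 F3683
G01 X102.998 Y36.574
G01 X14.492 Y36.574
G01 X14.492 Y92.966
M5
G0 X0.000 Y0.000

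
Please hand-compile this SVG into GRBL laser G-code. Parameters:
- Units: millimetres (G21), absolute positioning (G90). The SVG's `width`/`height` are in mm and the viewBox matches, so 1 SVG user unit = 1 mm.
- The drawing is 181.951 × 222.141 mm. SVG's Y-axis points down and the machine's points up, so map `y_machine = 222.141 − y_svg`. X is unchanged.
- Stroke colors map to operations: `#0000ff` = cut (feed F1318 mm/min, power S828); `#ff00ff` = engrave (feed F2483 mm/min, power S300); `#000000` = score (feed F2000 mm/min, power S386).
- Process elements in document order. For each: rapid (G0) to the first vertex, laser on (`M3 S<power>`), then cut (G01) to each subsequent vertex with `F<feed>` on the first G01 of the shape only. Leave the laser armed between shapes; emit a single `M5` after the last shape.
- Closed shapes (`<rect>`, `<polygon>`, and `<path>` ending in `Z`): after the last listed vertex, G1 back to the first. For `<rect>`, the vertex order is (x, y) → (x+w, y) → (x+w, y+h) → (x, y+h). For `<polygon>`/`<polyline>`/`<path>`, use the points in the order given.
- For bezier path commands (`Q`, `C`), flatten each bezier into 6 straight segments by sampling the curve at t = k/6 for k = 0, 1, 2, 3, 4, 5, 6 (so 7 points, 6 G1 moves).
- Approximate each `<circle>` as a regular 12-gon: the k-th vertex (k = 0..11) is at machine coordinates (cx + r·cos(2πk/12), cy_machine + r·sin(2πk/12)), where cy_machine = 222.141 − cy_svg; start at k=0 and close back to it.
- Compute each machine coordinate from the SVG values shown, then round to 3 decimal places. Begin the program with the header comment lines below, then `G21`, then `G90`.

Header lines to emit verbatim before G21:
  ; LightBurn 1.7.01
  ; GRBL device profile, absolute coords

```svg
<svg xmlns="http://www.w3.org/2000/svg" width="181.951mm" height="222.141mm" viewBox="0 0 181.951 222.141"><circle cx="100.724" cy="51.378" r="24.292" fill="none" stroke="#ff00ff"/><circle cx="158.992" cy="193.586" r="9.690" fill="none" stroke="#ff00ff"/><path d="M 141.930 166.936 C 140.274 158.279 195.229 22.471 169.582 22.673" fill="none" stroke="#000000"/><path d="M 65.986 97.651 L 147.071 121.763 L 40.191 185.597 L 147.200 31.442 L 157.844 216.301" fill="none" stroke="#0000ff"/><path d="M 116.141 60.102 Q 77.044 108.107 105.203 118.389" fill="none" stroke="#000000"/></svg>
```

1 u = 1 mm; y_m = 222.141 − y.

[1] `<circle>` circle, #ff00ff→engrave S300 F2483: (125.016,170.763) → (121.761,182.909) → (112.870,191.800) → (100.724,195.055) → (88.578,191.800) → (79.687,182.909) → (76.432,170.763) → (79.687,158.617) → (88.578,149.726) → (100.724,146.471) → (112.870,149.726) → (121.761,158.617) → (125.016,170.763) (closed)

[2] `<circle>` circle, #ff00ff→engrave S300 F2483: (168.682,28.555) → (167.384,33.400) → (163.837,36.947) → (158.992,38.245) → (154.147,36.947) → (150.600,33.400) → (149.302,28.555) → (150.600,23.710) → (154.147,20.163) → (158.992,18.865) → (163.837,20.163) → (167.384,23.710) → (168.682,28.555) (closed)

[3] `<path>` cubic bezier, #000000→score S386 F2000: (141.930,55.205) → (145.184,68.911) → (154.062,96.499) → (164.753,130.659) → (173.444,164.080) → (176.324,189.453) → (169.582,199.468)

[4] `<path>` open polyline, #0000ff→cut S828 F1318: (65.986,124.490) → (147.071,100.378) → (40.191,36.544) → (147.200,190.699) → (157.844,5.840)

[5] `<path>` quadratic bezier, #000000→score S386 F2000: (116.141,162.039) → (104.977,147.085) → (97.549,134.227) → (93.858,123.465) → (93.903,114.798) → (97.685,108.227) → (105.203,103.752)

; LightBurn 1.7.01
; GRBL device profile, absolute coords
G21
G90
G0 X125.016 Y170.763
M3 S300
G01 X121.761 Y182.909 F2483
G01 X112.870 Y191.800
G01 X100.724 Y195.055
G01 X88.578 Y191.800
G01 X79.687 Y182.909
G01 X76.432 Y170.763
G01 X79.687 Y158.617
G01 X88.578 Y149.726
G01 X100.724 Y146.471
G01 X112.870 Y149.726
G01 X121.761 Y158.617
G01 X125.016 Y170.763
G0 X168.682 Y28.555
M3 S300
G01 X167.384 Y33.400 F2483
G01 X163.837 Y36.947
G01 X158.992 Y38.245
G01 X154.147 Y36.947
G01 X150.600 Y33.400
G01 X149.302 Y28.555
G01 X150.600 Y23.710
G01 X154.147 Y20.163
G01 X158.992 Y18.865
G01 X163.837 Y20.163
G01 X167.384 Y23.710
G01 X168.682 Y28.555
G0 X141.930 Y55.205
M3 S386
G01 X145.184 Y68.911 F2000
G01 X154.062 Y96.499
G01 X164.753 Y130.659
G01 X173.444 Y164.080
G01 X176.324 Y189.453
G01 X169.582 Y199.468
G0 X65.986 Y124.490
M3 S828
G01 X147.071 Y100.378 F1318
G01 X40.191 Y36.544
G01 X147.200 Y190.699
G01 X157.844 Y5.840
G0 X116.141 Y162.039
M3 S386
G01 X104.977 Y147.085 F2000
G01 X97.549 Y134.227
G01 X93.858 Y123.465
G01 X93.903 Y114.798
G01 X97.685 Y108.227
G01 X105.203 Y103.752
M5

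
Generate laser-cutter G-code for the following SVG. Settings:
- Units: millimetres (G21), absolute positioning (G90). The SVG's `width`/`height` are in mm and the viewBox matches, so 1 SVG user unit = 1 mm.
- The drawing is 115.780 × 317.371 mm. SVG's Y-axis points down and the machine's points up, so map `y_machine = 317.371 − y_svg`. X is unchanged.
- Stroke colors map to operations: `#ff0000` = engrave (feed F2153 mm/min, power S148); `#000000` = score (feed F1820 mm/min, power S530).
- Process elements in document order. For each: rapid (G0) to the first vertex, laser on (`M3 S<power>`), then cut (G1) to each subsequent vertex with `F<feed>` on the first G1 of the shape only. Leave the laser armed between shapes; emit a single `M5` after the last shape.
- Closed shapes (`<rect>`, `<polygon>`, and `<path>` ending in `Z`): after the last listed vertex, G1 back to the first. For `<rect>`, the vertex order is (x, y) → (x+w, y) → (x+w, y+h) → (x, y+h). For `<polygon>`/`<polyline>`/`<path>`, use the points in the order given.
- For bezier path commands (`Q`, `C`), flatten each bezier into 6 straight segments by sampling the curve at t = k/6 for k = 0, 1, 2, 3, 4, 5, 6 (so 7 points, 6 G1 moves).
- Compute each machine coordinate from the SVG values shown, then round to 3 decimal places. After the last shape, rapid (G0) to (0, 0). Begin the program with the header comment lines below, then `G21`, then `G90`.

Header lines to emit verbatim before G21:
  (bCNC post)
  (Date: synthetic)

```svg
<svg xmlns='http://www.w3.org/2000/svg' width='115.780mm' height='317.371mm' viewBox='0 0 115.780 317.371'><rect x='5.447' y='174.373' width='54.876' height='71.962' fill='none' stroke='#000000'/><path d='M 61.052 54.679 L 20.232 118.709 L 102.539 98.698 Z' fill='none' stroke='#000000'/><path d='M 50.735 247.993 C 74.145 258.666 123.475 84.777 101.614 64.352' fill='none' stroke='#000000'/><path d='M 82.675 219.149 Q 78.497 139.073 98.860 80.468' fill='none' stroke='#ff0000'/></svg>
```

Since the viewBox matches the mm dimensions, user units are millimetres directly. The only transform is the Y-flip y_m = 317.371 − y_svg.

Shape 1 is a rectangle drawn with `<rect>`. Its stroke #000000 means score at S530, F1820. After flipping Y the toolpath is (5.447,142.998) → (60.323,142.998) → (60.323,71.036) → (5.447,71.036) → (5.447,142.998), returning to the start.

Shape 2 is a closed polygon drawn with `<path>`. Its stroke #000000 means score at S530, F1820. After flipping Y the toolpath is (61.052,262.692) → (20.232,198.662) → (102.539,218.673) → (61.052,262.692), returning to the start.

Shape 3 is a cubic bezier drawn with `<path>`. Its stroke #000000 means score at S530, F1820. After flipping Y the toolpath is (50.735,69.378) → (64.150,77.857) → (79.188,107.706) → (93.151,149.537) → (103.341,193.959) → (107.062,231.583) → (101.614,253.019).

Shape 4 is a quadratic bezier drawn with `<path>`. Its stroke #ff0000 means engrave at S148, F2153. After flipping Y the toolpath is (82.675,98.222) → (81.964,124.318) → (82.616,149.220) → (84.632,172.930) → (88.011,195.447) → (92.754,216.772) → (98.860,236.903).

(bCNC post)
(Date: synthetic)
G21
G90
G0 X5.447 Y142.998
M3 S530
G1 X60.323 Y142.998 F1820
G1 X60.323 Y71.036
G1 X5.447 Y71.036
G1 X5.447 Y142.998
G0 X61.052 Y262.692
M3 S530
G1 X20.232 Y198.662 F1820
G1 X102.539 Y218.673
G1 X61.052 Y262.692
G0 X50.735 Y69.378
M3 S530
G1 X64.150 Y77.857 F1820
G1 X79.188 Y107.706
G1 X93.151 Y149.537
G1 X103.341 Y193.959
G1 X107.062 Y231.583
G1 X101.614 Y253.019
G0 X82.675 Y98.222
M3 S148
G1 X81.964 Y124.318 F2153
G1 X82.616 Y149.220
G1 X84.632 Y172.930
G1 X88.011 Y195.447
G1 X92.754 Y216.772
G1 X98.860 Y236.903
M5
G0 X0.000 Y0.000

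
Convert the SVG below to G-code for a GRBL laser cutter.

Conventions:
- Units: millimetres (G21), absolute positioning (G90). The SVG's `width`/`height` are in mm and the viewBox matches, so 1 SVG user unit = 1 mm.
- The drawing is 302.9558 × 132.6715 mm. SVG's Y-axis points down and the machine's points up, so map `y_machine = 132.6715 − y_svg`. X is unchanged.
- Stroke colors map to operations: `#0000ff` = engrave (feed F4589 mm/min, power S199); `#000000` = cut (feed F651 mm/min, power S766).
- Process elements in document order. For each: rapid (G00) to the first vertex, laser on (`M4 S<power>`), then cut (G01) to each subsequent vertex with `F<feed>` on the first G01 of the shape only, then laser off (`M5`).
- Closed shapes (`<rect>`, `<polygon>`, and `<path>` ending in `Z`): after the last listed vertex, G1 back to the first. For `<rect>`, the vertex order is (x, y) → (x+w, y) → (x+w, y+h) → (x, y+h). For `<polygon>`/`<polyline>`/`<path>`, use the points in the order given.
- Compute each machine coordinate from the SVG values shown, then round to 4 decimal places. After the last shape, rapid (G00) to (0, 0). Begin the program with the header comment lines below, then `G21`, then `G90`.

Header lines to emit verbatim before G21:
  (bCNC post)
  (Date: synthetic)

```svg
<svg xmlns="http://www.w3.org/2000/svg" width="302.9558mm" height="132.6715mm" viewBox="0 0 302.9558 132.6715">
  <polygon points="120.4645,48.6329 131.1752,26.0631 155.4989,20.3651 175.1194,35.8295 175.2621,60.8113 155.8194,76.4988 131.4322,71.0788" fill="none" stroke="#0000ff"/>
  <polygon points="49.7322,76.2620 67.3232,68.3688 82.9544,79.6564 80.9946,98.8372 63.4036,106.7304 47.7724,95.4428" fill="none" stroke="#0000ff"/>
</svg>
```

(bCNC post)
(Date: synthetic)
G21
G90
G00 X120.4645 Y84.0386
M4 S199
G01 X131.1752 Y106.6084 F4589
G01 X155.4989 Y112.3064
G01 X175.1194 Y96.8420
G01 X175.2621 Y71.8602
G01 X155.8194 Y56.1727
G01 X131.4322 Y61.5927
G01 X120.4645 Y84.0386
M5
G00 X49.7322 Y56.4095
M4 S199
G01 X67.3232 Y64.3027 F4589
G01 X82.9544 Y53.0151
G01 X80.9946 Y33.8343
G01 X63.4036 Y25.9411
G01 X47.7724 Y37.2287
G01 X49.7322 Y56.4095
M5
G00 X0.0000 Y0.0000

1 u = 1 mm; y_m = 132.6715 − y.

[1] `<polygon>` regular polygon, #0000ff→engrave S199 F4589: (120.4645,84.0386) → (131.1752,106.6084) → (155.4989,112.3064) → (175.1194,96.8420) → (175.2621,71.8602) → (155.8194,56.1727) → (131.4322,61.5927) → (120.4645,84.0386) (closed)

[2] `<polygon>` regular polygon, #0000ff→engrave S199 F4589: (49.7322,56.4095) → (67.3232,64.3027) → (82.9544,53.0151) → (80.9946,33.8343) → (63.4036,25.9411) → (47.7724,37.2287) → (49.7322,56.4095) (closed)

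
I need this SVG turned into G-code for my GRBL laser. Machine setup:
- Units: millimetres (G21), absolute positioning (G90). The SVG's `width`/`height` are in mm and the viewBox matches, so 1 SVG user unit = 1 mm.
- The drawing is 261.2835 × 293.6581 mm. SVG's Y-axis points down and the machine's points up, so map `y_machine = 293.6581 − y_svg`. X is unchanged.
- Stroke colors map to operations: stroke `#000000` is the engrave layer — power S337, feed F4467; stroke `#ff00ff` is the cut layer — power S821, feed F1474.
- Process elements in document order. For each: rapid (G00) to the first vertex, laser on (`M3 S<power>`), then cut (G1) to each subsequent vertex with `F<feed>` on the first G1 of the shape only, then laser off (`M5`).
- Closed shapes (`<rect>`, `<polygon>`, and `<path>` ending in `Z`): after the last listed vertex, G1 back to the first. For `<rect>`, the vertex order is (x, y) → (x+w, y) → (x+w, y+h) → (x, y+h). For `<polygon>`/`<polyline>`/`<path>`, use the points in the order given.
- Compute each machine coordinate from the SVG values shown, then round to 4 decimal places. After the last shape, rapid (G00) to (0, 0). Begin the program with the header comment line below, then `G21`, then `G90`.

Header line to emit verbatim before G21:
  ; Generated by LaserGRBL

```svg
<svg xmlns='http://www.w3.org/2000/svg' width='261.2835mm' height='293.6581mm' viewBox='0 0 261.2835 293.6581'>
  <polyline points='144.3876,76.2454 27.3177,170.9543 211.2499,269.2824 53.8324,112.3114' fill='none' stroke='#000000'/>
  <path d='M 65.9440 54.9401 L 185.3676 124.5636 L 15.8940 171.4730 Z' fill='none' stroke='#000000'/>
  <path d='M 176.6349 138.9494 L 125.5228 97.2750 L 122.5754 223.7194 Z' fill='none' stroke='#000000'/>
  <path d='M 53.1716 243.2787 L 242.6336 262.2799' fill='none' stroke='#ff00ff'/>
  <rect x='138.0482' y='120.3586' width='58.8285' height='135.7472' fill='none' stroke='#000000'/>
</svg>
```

viewBox `0 0 261.2835 293.6581` with mm width/height → 1 unit = 1 mm. Flip: y_m = 293.6581 − y_svg.

**Shape 1** — `<polyline>` open polyline, stroke `#000000` → engrave (S337, F4467). Machine vertices: (144.3876,217.4127) → (27.3177,122.7038) → (211.2499,24.3757) → (53.8324,181.3467). Open path.

**Shape 2** — `<path>` closed polygon, stroke `#000000` → engrave (S337, F4467). Machine vertices: (65.9440,238.7180) → (185.3676,169.0945) → (15.8940,122.1851) → (65.9440,238.7180). Closed: final G1 returns to the first vertex.

**Shape 3** — `<path>` closed polygon, stroke `#000000` → engrave (S337, F4467). Machine vertices: (176.6349,154.7087) → (125.5228,196.3831) → (122.5754,69.9387) → (176.6349,154.7087). Closed: final G1 returns to the first vertex.

**Shape 4** — `<path>` line segment, stroke `#ff00ff` → cut (S821, F1474). Machine vertices: (53.1716,50.3794) → (242.6336,31.3782). Open path.

**Shape 5** — `<rect>` rectangle, stroke `#000000` → engrave (S337, F4467). Machine vertices: (138.0482,173.2995) → (196.8767,173.2995) → (196.8767,37.5523) → (138.0482,37.5523) → (138.0482,173.2995). Closed: final G1 returns to the first vertex.

; Generated by LaserGRBL
G21
G90
G00 X144.3876 Y217.4127
M3 S337
G1 X27.3177 Y122.7038 F4467
G1 X211.2499 Y24.3757
G1 X53.8324 Y181.3467
M5
G00 X65.9440 Y238.7180
M3 S337
G1 X185.3676 Y169.0945 F4467
G1 X15.8940 Y122.1851
G1 X65.9440 Y238.7180
M5
G00 X176.6349 Y154.7087
M3 S337
G1 X125.5228 Y196.3831 F4467
G1 X122.5754 Y69.9387
G1 X176.6349 Y154.7087
M5
G00 X53.1716 Y50.3794
M3 S821
G1 X242.6336 Y31.3782 F1474
M5
G00 X138.0482 Y173.2995
M3 S337
G1 X196.8767 Y173.2995 F4467
G1 X196.8767 Y37.5523
G1 X138.0482 Y37.5523
G1 X138.0482 Y173.2995
M5
G00 X0.0000 Y0.0000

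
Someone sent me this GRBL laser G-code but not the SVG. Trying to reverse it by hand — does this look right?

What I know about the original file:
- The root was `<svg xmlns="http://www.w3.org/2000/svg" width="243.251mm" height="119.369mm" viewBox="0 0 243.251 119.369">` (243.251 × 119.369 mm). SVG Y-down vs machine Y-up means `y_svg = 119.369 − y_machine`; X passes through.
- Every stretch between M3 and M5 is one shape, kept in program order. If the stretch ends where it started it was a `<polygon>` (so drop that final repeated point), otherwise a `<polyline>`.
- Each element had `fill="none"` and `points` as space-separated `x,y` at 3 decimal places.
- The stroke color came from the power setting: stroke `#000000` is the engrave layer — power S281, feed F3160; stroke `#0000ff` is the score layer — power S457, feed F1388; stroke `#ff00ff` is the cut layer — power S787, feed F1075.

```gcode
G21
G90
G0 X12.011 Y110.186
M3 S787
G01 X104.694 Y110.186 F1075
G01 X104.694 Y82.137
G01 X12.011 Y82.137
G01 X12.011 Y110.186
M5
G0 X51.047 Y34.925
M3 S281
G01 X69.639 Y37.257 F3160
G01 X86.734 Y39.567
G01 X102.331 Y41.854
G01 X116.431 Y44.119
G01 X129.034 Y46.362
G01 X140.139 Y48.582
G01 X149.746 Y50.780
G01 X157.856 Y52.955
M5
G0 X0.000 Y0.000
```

<svg xmlns="http://www.w3.org/2000/svg" width="243.251mm" height="119.369mm" viewBox="0 0 243.251 119.369">
  <polygon points="12.011,9.183 104.694,9.183 104.694,37.232 12.011,37.232" fill="none" stroke="#ff00ff"/>
  <polyline points="51.047,84.444 69.639,82.112 86.734,79.802 102.331,77.515 116.431,75.250 129.034,73.007 140.139,70.787 149.746,68.589 157.856,66.414" fill="none" stroke="#000000"/>
</svg>

Machine Y-up, SVG Y-down with viewBox height 119.369, so y_svg = 119.369 − y_machine; X carries over.

Run 1: power S787 maps to stroke `#ff00ff` (cut). The run returns to its start, so emit a `<polygon>` with points (Y-flipped): 12.011,9.183 104.694,9.183 104.694,37.232 12.011,37.232.

Run 2: power S281 maps to stroke `#000000` (engrave). The run is open, so emit a `<polyline>` with points (Y-flipped): 51.047,84.444 69.639,82.112 86.734,79.802 102.331,77.515 116.431,75.250 129.034,73.007 140.139,70.787 149.746,68.589 157.856,66.414.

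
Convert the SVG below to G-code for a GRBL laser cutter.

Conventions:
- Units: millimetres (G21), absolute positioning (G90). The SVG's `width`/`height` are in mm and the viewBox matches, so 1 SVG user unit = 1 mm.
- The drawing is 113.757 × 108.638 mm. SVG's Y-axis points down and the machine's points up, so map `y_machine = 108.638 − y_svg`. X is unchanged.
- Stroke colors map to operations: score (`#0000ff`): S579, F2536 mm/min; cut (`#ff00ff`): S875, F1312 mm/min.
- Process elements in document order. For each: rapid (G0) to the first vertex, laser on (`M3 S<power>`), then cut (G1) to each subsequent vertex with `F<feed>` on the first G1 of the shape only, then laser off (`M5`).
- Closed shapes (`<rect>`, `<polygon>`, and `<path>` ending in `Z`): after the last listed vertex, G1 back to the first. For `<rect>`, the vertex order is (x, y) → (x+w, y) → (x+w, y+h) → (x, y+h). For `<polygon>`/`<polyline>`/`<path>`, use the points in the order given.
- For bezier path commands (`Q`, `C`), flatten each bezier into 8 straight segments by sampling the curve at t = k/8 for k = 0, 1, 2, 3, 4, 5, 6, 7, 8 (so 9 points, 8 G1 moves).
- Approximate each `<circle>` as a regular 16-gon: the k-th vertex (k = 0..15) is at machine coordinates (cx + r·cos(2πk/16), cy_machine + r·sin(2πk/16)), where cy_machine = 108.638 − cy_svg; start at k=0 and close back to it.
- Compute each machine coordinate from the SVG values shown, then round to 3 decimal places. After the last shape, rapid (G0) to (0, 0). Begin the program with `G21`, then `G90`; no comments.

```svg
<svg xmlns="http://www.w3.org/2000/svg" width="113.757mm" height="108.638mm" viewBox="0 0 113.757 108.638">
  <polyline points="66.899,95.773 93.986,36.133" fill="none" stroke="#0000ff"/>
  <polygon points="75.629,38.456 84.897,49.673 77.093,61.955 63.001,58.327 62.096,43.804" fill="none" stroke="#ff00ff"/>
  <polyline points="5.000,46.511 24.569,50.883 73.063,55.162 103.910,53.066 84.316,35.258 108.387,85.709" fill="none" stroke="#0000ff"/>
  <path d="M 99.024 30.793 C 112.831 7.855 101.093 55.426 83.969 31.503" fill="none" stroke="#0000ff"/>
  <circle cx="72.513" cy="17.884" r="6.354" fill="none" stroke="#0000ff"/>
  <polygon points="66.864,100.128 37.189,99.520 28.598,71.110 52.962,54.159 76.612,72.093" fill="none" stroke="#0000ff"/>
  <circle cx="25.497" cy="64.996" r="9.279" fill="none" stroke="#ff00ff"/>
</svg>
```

G21
G90
G0 X66.899 Y12.865
M3 S579
G1 X93.986 Y72.505 F2536
M5
G0 X75.629 Y70.182
M3 S875
G1 X84.897 Y58.965 F1312
G1 X77.093 Y46.683
G1 X63.001 Y50.311
G1 X62.096 Y64.834
G1 X75.629 Y70.182
M5
G0 X5.000 Y62.127
M3 S579
G1 X24.569 Y57.755 F2536
G1 X73.063 Y53.476
G1 X103.910 Y55.572
G1 X84.316 Y73.380
G1 X108.387 Y22.929
M5
G0 X99.024 Y77.845
M3 S579
G1 X103.044 Y83.419 F2536
G1 X104.905 Y84.047
G1 X104.843 Y81.393
G1 X103.096 Y77.121
G1 X99.898 Y72.895
G1 X95.487 Y70.379
G1 X90.099 Y71.238
G1 X83.969 Y77.135
M5
G0 X78.867 Y90.754
M3 S579
G1 X78.383 Y93.186 F2536
G1 X77.006 Y95.247
G1 X74.945 Y96.624
G1 X72.513 Y97.108
G1 X70.081 Y96.624
G1 X68.020 Y95.247
G1 X66.643 Y93.186
G1 X66.159 Y90.754
G1 X66.643 Y88.322
G1 X68.020 Y86.261
G1 X70.081 Y84.884
G1 X72.513 Y84.400
G1 X74.945 Y84.884
G1 X77.006 Y86.261
G1 X78.383 Y88.322
G1 X78.867 Y90.754
M5
G0 X66.864 Y8.510
M3 S579
G1 X37.189 Y9.118 F2536
G1 X28.598 Y37.528
G1 X52.962 Y54.479
G1 X76.612 Y36.545
G1 X66.864 Y8.510
M5
G0 X34.776 Y43.642
M3 S875
G1 X34.070 Y47.193 F1312
G1 X32.058 Y50.203
G1 X29.048 Y52.215
G1 X25.497 Y52.921
G1 X21.946 Y52.215
G1 X18.936 Y50.203
G1 X16.924 Y47.193
G1 X16.218 Y43.642
G1 X16.924 Y40.091
G1 X18.936 Y37.081
G1 X21.946 Y35.069
G1 X25.497 Y34.363
G1 X29.048 Y35.069
G1 X32.058 Y37.081
G1 X34.070 Y40.091
G1 X34.776 Y43.642
M5
G0 X0.000 Y0.000

1 u = 1 mm; y_m = 108.638 − y.

[1] `<polyline>` line segment, #0000ff→score S579 F2536: (66.899,12.865) → (93.986,72.505)

[2] `<polygon>` regular polygon, #ff00ff→cut S875 F1312: (75.629,70.182) → (84.897,58.965) → (77.093,46.683) → (63.001,50.311) → (62.096,64.834) → (75.629,70.182) (closed)

[3] `<polyline>` open polyline, #0000ff→score S579 F2536: (5.000,62.127) → (24.569,57.755) → (73.063,53.476) → (103.910,55.572) → (84.316,73.380) → (108.387,22.929)

[4] `<path>` cubic bezier, #0000ff→score S579 F2536: (99.024,77.845) → (103.044,83.419) → (104.905,84.047) → (104.843,81.393) → (103.096,77.121) → (99.898,72.895) → (95.487,70.379) → (90.099,71.238) → (83.969,77.135)

[5] `<circle>` circle, #0000ff→score S579 F2536: (78.867,90.754) → (78.383,93.186) → (77.006,95.247) → (74.945,96.624) → (72.513,97.108) → (70.081,96.624) → (68.020,95.247) → (66.643,93.186) → (66.159,90.754) → (66.643,88.322) → (68.020,86.261) → (70.081,84.884) → (72.513,84.400) → (74.945,84.884) → (77.006,86.261) → (78.383,88.322) → (78.867,90.754) (closed)

[6] `<polygon>` regular polygon, #0000ff→score S579 F2536: (66.864,8.510) → (37.189,9.118) → (28.598,37.528) → (52.962,54.479) → (76.612,36.545) → (66.864,8.510) (closed)

[7] `<circle>` circle, #ff00ff→cut S875 F1312: (34.776,43.642) → (34.070,47.193) → (32.058,50.203) → (29.048,52.215) → (25.497,52.921) → (21.946,52.215) → (18.936,50.203) → (16.924,47.193) → (16.218,43.642) → (16.924,40.091) → (18.936,37.081) → (21.946,35.069) → (25.497,34.363) → (29.048,35.069) → (32.058,37.081) → (34.070,40.091) → (34.776,43.642) (closed)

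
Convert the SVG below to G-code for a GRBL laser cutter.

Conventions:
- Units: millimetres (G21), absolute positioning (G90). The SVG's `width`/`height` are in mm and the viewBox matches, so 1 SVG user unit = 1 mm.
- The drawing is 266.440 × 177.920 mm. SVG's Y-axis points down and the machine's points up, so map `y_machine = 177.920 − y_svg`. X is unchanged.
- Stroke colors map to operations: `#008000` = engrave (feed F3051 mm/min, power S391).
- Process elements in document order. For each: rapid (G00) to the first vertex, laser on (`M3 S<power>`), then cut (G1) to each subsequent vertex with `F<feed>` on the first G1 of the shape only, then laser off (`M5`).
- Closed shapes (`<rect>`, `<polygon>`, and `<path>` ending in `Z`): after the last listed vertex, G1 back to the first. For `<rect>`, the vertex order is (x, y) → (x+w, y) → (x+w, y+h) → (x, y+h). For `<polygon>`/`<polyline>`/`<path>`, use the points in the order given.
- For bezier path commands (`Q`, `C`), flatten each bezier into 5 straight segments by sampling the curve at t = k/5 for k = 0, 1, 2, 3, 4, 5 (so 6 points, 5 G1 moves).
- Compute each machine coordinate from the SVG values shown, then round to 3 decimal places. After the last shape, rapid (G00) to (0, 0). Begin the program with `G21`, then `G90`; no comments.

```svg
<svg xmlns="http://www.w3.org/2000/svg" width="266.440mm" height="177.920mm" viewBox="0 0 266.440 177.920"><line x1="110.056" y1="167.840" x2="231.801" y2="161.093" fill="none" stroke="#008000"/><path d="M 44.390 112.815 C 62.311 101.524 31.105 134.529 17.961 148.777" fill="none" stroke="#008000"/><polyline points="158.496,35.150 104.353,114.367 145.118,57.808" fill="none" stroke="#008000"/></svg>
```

G21
G90
G00 X110.056 Y10.080
M3 S391
G1 X231.801 Y16.827 F3051
M5
G00 X44.390 Y65.105
M3 S391
G1 X49.785 Y67.069 F3051
G1 X46.614 Y61.428
G1 X38.103 Y51.209
G1 X27.477 Y39.438
G1 X17.961 Y29.143
M5
G00 X158.496 Y142.770
M3 S391
G1 X104.353 Y63.553 F3051
G1 X145.118 Y120.112
M5
G00 X0.000 Y0.000

1 u = 1 mm; y_m = 177.920 − y.

[1] `<line>` line segment, #008000→engrave S391 F3051: (110.056,10.080) → (231.801,16.827)

[2] `<path>` cubic bezier, #008000→engrave S391 F3051: (44.390,65.105) → (49.785,67.069) → (46.614,61.428) → (38.103,51.209) → (27.477,39.438) → (17.961,29.143)

[3] `<polyline>` open polyline, #008000→engrave S391 F3051: (158.496,142.770) → (104.353,63.553) → (145.118,120.112)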